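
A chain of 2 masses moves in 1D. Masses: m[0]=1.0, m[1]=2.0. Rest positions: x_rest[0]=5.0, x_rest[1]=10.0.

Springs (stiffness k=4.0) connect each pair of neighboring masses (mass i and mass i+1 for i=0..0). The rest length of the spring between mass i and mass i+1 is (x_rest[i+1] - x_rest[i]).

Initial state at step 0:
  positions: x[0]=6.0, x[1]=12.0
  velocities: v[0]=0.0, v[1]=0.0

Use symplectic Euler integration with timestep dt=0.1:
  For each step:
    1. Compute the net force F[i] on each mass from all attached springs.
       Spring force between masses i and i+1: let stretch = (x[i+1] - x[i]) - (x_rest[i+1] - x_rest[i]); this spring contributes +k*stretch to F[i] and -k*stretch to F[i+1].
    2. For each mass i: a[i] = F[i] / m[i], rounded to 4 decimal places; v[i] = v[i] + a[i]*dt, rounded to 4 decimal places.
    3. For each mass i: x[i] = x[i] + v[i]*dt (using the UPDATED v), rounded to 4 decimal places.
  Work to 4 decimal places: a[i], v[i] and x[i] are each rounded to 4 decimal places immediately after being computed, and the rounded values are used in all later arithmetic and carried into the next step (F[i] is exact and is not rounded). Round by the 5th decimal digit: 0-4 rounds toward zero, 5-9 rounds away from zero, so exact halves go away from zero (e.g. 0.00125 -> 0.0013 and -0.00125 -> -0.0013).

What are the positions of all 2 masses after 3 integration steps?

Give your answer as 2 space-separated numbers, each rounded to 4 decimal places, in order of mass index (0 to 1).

Answer: 6.2281 11.8859

Derivation:
Step 0: x=[6.0000 12.0000] v=[0.0000 0.0000]
Step 1: x=[6.0400 11.9800] v=[0.4000 -0.2000]
Step 2: x=[6.1176 11.9412] v=[0.7760 -0.3880]
Step 3: x=[6.2281 11.8859] v=[1.1054 -0.5527]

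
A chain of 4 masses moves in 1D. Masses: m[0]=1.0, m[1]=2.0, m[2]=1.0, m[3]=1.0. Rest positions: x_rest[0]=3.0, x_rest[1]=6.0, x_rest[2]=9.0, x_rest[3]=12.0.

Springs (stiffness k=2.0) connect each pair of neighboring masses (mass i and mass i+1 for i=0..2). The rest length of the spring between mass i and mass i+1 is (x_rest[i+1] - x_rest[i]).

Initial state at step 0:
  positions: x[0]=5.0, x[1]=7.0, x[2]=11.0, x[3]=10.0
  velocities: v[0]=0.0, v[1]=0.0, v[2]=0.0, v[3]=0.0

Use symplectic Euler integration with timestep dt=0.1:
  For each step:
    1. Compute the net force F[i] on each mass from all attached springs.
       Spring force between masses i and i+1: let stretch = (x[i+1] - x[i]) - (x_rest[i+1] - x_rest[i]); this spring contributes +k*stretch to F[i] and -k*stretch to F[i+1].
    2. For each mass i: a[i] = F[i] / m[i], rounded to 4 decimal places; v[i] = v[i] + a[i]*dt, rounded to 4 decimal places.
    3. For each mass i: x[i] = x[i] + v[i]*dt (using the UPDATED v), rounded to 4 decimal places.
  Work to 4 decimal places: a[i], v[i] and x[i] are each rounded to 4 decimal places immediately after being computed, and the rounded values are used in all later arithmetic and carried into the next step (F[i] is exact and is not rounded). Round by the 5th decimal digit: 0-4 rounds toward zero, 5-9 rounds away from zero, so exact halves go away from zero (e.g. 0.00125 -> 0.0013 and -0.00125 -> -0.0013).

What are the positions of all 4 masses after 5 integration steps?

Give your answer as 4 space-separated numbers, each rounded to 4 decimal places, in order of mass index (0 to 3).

Answer: 4.7267 7.2468 9.7006 11.0793

Derivation:
Step 0: x=[5.0000 7.0000 11.0000 10.0000] v=[0.0000 0.0000 0.0000 0.0000]
Step 1: x=[4.9800 7.0200 10.9000 10.0800] v=[-0.2000 0.2000 -1.0000 0.8000]
Step 2: x=[4.9408 7.0584 10.7060 10.2364] v=[-0.3920 0.3840 -1.9400 1.5640]
Step 3: x=[4.8840 7.1121 10.4297 10.4622] v=[-0.5685 0.5370 -2.7634 2.2579]
Step 4: x=[4.8117 7.1767 10.0877 10.7473] v=[-0.7229 0.6460 -3.4204 2.8514]
Step 5: x=[4.7267 7.2468 9.7006 11.0793] v=[-0.8499 0.7006 -3.8707 3.3195]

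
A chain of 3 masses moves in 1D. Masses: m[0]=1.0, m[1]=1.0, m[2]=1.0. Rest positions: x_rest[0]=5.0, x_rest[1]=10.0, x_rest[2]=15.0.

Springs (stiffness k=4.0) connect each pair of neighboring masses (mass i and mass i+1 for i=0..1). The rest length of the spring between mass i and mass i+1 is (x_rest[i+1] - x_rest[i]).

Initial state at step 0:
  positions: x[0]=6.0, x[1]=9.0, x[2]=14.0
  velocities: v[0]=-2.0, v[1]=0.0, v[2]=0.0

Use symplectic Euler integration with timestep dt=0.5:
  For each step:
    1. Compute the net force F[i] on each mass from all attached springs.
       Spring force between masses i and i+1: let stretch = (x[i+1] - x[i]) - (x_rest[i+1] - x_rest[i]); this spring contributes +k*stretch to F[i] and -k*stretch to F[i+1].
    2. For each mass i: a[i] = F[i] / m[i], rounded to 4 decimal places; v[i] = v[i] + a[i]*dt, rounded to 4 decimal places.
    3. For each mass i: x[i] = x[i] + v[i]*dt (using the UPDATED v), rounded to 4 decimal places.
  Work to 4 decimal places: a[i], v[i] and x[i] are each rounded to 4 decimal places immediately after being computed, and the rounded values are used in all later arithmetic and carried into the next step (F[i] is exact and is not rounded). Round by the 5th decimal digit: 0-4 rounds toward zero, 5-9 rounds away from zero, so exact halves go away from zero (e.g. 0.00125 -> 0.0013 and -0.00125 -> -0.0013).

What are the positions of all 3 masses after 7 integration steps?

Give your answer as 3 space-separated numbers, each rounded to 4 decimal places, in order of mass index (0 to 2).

Step 0: x=[6.0000 9.0000 14.0000] v=[-2.0000 0.0000 0.0000]
Step 1: x=[3.0000 11.0000 14.0000] v=[-6.0000 4.0000 0.0000]
Step 2: x=[3.0000 8.0000 16.0000] v=[0.0000 -6.0000 4.0000]
Step 3: x=[3.0000 8.0000 15.0000] v=[0.0000 0.0000 -2.0000]
Step 4: x=[3.0000 10.0000 12.0000] v=[0.0000 4.0000 -6.0000]
Step 5: x=[5.0000 7.0000 12.0000] v=[4.0000 -6.0000 0.0000]
Step 6: x=[4.0000 7.0000 12.0000] v=[-2.0000 0.0000 0.0000]
Step 7: x=[1.0000 9.0000 12.0000] v=[-6.0000 4.0000 0.0000]

Answer: 1.0000 9.0000 12.0000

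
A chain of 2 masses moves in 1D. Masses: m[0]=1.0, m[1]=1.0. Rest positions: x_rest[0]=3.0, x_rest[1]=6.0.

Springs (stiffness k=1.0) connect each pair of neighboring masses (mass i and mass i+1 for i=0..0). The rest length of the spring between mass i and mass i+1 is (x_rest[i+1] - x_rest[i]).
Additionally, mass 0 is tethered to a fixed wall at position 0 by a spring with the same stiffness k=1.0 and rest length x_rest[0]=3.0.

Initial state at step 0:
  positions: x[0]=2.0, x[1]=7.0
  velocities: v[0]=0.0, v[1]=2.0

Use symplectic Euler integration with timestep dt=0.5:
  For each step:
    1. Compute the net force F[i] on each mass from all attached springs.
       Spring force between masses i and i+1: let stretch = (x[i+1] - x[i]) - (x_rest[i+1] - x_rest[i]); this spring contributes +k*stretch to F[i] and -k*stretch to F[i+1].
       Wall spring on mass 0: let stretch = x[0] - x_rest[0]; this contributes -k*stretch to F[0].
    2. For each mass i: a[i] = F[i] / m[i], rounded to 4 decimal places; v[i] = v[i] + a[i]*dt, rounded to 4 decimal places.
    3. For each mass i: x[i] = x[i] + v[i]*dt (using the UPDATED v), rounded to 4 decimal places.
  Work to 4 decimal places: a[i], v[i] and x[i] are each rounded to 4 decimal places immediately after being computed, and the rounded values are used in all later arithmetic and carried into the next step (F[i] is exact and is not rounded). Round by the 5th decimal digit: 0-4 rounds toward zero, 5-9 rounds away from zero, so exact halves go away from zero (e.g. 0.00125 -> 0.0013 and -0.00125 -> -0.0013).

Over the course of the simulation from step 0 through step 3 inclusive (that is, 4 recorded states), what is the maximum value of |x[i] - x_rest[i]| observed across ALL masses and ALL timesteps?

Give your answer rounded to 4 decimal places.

Answer: 2.1407

Derivation:
Step 0: x=[2.0000 7.0000] v=[0.0000 2.0000]
Step 1: x=[2.7500 7.5000] v=[1.5000 1.0000]
Step 2: x=[4.0000 7.5625] v=[2.5000 0.1250]
Step 3: x=[5.1407 7.4844] v=[2.2813 -0.1563]
Max displacement = 2.1407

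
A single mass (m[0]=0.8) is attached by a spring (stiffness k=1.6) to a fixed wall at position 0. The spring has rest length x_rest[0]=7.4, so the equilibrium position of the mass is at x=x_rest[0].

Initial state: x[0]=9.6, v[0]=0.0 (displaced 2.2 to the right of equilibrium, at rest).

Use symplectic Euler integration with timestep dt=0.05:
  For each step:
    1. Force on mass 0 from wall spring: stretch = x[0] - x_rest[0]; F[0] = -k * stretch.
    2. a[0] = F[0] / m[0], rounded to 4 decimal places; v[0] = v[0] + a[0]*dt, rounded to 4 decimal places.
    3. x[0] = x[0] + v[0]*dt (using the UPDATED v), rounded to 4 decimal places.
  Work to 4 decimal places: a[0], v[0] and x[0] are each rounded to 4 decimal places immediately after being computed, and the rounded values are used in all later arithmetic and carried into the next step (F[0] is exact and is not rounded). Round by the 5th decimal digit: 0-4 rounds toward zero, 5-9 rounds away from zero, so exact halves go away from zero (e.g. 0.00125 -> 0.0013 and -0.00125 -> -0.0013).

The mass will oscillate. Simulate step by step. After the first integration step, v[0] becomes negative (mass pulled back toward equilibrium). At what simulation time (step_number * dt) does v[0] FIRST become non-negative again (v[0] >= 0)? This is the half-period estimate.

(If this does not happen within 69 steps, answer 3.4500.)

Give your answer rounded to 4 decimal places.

Step 0: x=[9.6000] v=[0.0000]
Step 1: x=[9.5890] v=[-0.2200]
Step 2: x=[9.5671] v=[-0.4389]
Step 3: x=[9.5343] v=[-0.6556]
Step 4: x=[9.4909] v=[-0.8690]
Step 5: x=[9.4370] v=[-1.0781]
Step 6: x=[9.3729] v=[-1.2818]
Step 7: x=[9.2989] v=[-1.4791]
Step 8: x=[9.2155] v=[-1.6690]
Step 9: x=[9.1230] v=[-1.8506]
Step 10: x=[9.0219] v=[-2.0229]
Step 11: x=[8.9126] v=[-2.1851]
Step 12: x=[8.7958] v=[-2.3364]
Step 13: x=[8.6720] v=[-2.4760]
Step 14: x=[8.5418] v=[-2.6032]
Step 15: x=[8.4059] v=[-2.7174]
Step 16: x=[8.2650] v=[-2.8180]
Step 17: x=[8.1198] v=[-2.9045]
Step 18: x=[7.9710] v=[-2.9765]
Step 19: x=[7.8193] v=[-3.0336]
Step 20: x=[7.6655] v=[-3.0755]
Step 21: x=[7.5104] v=[-3.1021]
Step 22: x=[7.3547] v=[-3.1131]
Step 23: x=[7.1993] v=[-3.1086]
Step 24: x=[7.0449] v=[-3.0885]
Step 25: x=[6.8923] v=[-3.0530]
Step 26: x=[6.7422] v=[-3.0022]
Step 27: x=[6.5954] v=[-2.9364]
Step 28: x=[6.4526] v=[-2.8559]
Step 29: x=[6.3145] v=[-2.7612]
Step 30: x=[6.1819] v=[-2.6527]
Step 31: x=[6.0554] v=[-2.5309]
Step 32: x=[5.9356] v=[-2.3964]
Step 33: x=[5.8231] v=[-2.2500]
Step 34: x=[5.7185] v=[-2.0923]
Step 35: x=[5.6223] v=[-1.9242]
Step 36: x=[5.5350] v=[-1.7464]
Step 37: x=[5.4570] v=[-1.5599]
Step 38: x=[5.3887] v=[-1.3656]
Step 39: x=[5.3305] v=[-1.1645]
Step 40: x=[5.2826] v=[-0.9576]
Step 41: x=[5.2453] v=[-0.7459]
Step 42: x=[5.2188] v=[-0.5304]
Step 43: x=[5.2032] v=[-0.3123]
Step 44: x=[5.1986] v=[-0.0926]
Step 45: x=[5.2050] v=[0.1275]
First v>=0 after going negative at step 45, time=2.2500

Answer: 2.2500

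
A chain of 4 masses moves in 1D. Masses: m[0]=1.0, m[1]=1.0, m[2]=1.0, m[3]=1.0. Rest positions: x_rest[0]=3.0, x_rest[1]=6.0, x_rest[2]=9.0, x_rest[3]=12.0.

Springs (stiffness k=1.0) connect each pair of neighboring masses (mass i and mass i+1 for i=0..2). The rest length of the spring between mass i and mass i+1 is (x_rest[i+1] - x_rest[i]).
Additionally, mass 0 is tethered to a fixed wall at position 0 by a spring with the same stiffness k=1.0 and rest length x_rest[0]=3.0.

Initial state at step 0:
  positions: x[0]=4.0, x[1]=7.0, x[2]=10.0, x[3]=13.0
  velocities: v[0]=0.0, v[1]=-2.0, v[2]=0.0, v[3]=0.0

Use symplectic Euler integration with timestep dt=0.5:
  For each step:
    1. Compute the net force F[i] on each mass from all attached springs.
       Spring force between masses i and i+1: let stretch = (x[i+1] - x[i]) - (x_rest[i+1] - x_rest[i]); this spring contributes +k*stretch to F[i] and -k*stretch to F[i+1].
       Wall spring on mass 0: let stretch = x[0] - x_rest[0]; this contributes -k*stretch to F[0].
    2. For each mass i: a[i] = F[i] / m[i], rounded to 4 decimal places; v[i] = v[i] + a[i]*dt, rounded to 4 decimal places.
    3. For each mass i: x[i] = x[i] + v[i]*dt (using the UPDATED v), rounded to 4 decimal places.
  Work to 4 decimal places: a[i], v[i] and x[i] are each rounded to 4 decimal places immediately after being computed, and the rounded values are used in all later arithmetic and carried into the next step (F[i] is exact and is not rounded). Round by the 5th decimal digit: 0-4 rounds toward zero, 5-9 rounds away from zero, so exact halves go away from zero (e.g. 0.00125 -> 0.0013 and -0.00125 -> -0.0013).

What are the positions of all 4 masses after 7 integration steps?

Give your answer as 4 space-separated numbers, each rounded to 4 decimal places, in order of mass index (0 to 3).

Answer: 2.8213 4.8749 8.1998 10.7225

Derivation:
Step 0: x=[4.0000 7.0000 10.0000 13.0000] v=[0.0000 -2.0000 0.0000 0.0000]
Step 1: x=[3.7500 6.0000 10.0000 13.0000] v=[-0.5000 -2.0000 0.0000 0.0000]
Step 2: x=[3.1250 5.4375 9.7500 13.0000] v=[-1.2500 -1.1250 -0.5000 0.0000]
Step 3: x=[2.2969 5.3750 9.2344 12.9375] v=[-1.6563 -0.1250 -1.0313 -0.1250]
Step 4: x=[1.6641 5.5079 8.6797 12.6992] v=[-1.2657 0.2657 -1.1095 -0.4766]
Step 5: x=[1.5762 5.4728 8.3369 12.2060] v=[-0.1759 -0.0703 -0.6857 -0.9864]
Step 6: x=[2.0684 5.1795 8.2453 11.4955] v=[0.9843 -0.5866 -0.1832 -1.4210]
Step 7: x=[2.8213 4.8749 8.1998 10.7225] v=[1.5057 -0.6093 -0.0910 -1.5461]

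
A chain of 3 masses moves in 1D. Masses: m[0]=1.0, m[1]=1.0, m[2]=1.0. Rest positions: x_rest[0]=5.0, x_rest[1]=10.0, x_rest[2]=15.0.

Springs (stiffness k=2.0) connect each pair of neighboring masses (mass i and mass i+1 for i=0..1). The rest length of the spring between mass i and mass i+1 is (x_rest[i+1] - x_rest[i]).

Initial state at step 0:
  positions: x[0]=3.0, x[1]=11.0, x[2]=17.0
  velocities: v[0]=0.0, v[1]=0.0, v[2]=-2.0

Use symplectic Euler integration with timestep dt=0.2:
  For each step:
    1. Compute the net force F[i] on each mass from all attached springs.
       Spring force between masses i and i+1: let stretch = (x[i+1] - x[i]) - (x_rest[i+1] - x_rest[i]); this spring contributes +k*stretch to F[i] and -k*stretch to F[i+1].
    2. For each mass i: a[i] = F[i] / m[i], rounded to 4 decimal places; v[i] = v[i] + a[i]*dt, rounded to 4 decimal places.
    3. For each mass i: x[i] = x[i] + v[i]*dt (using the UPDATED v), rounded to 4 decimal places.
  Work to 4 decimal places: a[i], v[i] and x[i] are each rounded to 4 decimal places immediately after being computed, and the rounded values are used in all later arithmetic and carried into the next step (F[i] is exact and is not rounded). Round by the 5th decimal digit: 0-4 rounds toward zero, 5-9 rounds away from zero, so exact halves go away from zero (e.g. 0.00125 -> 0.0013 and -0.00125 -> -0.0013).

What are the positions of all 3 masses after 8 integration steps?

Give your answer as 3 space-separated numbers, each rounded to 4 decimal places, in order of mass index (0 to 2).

Step 0: x=[3.0000 11.0000 17.0000] v=[0.0000 0.0000 -2.0000]
Step 1: x=[3.2400 10.8400 16.5200] v=[1.2000 -0.8000 -2.4000]
Step 2: x=[3.6880 10.5264 15.9856] v=[2.2400 -1.5680 -2.6720]
Step 3: x=[4.2831 10.1025 15.4145] v=[2.9754 -2.1197 -2.8557]
Step 4: x=[4.9437 9.6380 14.8184] v=[3.3032 -2.3227 -2.9805]
Step 5: x=[5.5799 9.2123 14.2079] v=[3.1809 -2.1283 -3.0527]
Step 6: x=[6.1067 8.8957 13.5977] v=[2.6339 -1.5830 -3.0509]
Step 7: x=[6.4566 8.7321 13.0114] v=[1.7495 -0.8178 -2.9317]
Step 8: x=[6.5885 8.7288 12.4827] v=[0.6597 -0.0163 -2.6434]

Answer: 6.5885 8.7288 12.4827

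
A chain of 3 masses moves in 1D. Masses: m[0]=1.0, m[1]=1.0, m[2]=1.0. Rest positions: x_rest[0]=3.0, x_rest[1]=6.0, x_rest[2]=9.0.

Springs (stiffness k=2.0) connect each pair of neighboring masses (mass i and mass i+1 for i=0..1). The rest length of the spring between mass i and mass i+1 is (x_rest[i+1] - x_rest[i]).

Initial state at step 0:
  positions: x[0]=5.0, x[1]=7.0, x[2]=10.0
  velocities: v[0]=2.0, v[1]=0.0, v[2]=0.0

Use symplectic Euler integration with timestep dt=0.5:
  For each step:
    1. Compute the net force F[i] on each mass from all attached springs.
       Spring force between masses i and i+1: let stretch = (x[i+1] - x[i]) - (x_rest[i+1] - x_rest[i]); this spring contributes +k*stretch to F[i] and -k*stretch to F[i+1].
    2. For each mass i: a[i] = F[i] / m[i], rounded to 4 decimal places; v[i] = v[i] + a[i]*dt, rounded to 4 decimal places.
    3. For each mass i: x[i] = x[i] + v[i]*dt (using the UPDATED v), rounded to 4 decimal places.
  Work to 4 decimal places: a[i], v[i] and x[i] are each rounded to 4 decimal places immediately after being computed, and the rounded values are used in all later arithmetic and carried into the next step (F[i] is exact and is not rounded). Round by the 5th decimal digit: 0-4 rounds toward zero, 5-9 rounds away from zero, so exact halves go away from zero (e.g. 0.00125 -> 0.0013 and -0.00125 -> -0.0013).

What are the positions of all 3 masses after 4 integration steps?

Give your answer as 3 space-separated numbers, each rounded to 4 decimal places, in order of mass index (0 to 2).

Answer: 5.3750 8.5625 12.0625

Derivation:
Step 0: x=[5.0000 7.0000 10.0000] v=[2.0000 0.0000 0.0000]
Step 1: x=[5.5000 7.5000 10.0000] v=[1.0000 1.0000 0.0000]
Step 2: x=[5.5000 8.2500 10.2500] v=[0.0000 1.5000 0.5000]
Step 3: x=[5.3750 8.6250 11.0000] v=[-0.2500 0.7500 1.5000]
Step 4: x=[5.3750 8.5625 12.0625] v=[0.0000 -0.1250 2.1250]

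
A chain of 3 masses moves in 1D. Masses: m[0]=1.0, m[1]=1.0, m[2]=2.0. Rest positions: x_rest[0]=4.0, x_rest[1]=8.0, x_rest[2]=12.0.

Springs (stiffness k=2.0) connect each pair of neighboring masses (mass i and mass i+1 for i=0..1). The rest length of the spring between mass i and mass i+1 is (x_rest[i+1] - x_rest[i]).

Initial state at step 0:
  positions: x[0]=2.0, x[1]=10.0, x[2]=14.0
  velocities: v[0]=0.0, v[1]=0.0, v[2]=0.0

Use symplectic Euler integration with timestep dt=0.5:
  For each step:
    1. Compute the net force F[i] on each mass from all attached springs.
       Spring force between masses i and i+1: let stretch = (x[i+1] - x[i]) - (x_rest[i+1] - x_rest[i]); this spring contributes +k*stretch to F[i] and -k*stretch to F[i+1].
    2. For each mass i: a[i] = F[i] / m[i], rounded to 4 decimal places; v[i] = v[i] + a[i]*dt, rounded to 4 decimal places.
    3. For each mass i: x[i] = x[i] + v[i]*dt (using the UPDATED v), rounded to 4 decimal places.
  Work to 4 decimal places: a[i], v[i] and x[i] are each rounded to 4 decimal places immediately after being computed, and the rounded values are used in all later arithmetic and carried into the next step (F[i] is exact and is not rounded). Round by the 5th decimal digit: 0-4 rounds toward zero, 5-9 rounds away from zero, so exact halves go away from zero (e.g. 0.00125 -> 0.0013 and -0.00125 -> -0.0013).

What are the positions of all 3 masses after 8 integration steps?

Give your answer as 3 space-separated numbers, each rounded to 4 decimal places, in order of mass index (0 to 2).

Step 0: x=[2.0000 10.0000 14.0000] v=[0.0000 0.0000 0.0000]
Step 1: x=[4.0000 8.0000 14.0000] v=[4.0000 -4.0000 0.0000]
Step 2: x=[6.0000 7.0000 13.5000] v=[4.0000 -2.0000 -1.0000]
Step 3: x=[6.5000 8.7500 12.3750] v=[1.0000 3.5000 -2.2500]
Step 4: x=[6.1250 11.1875 11.3438] v=[-0.7500 4.8750 -2.0625]
Step 5: x=[6.2813 11.1719 11.2735] v=[0.3125 -0.0312 -0.1407]
Step 6: x=[6.8829 8.7618 12.1778] v=[1.2031 -4.8202 1.8085]
Step 7: x=[6.4239 7.1203 13.2281] v=[-0.9180 -3.2831 2.1005]
Step 8: x=[4.3131 8.1845 13.7514] v=[-4.2216 2.1283 1.0466]

Answer: 4.3131 8.1845 13.7514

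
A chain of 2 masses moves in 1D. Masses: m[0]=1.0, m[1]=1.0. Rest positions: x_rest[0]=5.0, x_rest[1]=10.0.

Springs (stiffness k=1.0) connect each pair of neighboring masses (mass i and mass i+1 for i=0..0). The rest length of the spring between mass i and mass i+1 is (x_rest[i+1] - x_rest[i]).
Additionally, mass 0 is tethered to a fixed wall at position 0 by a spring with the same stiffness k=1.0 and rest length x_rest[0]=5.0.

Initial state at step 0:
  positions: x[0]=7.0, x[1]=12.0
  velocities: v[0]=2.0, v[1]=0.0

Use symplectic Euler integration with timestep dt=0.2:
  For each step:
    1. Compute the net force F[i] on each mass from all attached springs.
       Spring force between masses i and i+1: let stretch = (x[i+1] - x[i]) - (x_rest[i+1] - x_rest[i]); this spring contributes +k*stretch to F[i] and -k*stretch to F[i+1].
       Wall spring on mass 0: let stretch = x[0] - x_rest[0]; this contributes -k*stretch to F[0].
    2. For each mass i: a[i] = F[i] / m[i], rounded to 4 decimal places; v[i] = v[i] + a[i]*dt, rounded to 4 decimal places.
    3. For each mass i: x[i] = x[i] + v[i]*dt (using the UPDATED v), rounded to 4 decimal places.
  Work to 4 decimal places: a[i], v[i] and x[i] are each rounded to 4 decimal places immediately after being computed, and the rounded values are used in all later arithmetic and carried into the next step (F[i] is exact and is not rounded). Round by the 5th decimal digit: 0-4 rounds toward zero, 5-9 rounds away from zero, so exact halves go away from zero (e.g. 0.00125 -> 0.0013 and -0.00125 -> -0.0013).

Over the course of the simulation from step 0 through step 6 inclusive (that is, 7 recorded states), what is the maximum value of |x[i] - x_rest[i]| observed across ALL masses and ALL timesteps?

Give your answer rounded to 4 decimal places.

Answer: 2.6266

Derivation:
Step 0: x=[7.0000 12.0000] v=[2.0000 0.0000]
Step 1: x=[7.3200 12.0000] v=[1.6000 0.0000]
Step 2: x=[7.5344 12.0128] v=[1.0720 0.0640]
Step 3: x=[7.6266 12.0465] v=[0.4608 0.1683]
Step 4: x=[7.5905 12.1034] v=[-0.1805 0.2843]
Step 5: x=[7.4313 12.1797] v=[-0.7960 0.3817]
Step 6: x=[7.1648 12.2661] v=[-1.3326 0.4320]
Max displacement = 2.6266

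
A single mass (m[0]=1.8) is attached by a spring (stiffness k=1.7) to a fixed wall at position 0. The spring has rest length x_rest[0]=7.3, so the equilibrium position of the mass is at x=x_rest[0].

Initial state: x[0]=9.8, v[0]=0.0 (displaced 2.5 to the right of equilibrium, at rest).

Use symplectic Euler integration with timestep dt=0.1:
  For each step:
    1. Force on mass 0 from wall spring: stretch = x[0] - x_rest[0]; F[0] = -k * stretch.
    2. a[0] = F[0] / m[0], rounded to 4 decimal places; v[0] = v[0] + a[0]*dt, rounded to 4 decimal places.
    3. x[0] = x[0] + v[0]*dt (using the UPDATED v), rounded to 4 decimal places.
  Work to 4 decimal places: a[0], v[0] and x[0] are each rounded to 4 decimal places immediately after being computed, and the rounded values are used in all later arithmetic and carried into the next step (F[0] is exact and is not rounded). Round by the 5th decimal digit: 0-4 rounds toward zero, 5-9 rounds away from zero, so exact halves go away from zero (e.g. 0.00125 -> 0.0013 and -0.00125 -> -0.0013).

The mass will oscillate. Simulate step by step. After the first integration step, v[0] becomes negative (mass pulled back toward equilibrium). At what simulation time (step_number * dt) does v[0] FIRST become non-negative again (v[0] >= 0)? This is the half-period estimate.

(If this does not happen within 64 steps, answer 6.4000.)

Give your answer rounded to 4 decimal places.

Answer: 3.3000

Derivation:
Step 0: x=[9.8000] v=[0.0000]
Step 1: x=[9.7764] v=[-0.2361]
Step 2: x=[9.7294] v=[-0.4700]
Step 3: x=[9.6595] v=[-0.6994]
Step 4: x=[9.5673] v=[-0.9222]
Step 5: x=[9.4537] v=[-1.1363]
Step 6: x=[9.3197] v=[-1.3397]
Step 7: x=[9.1667] v=[-1.5305]
Step 8: x=[8.9960] v=[-1.7068]
Step 9: x=[8.8093] v=[-1.8670]
Step 10: x=[8.6083] v=[-2.0096]
Step 11: x=[8.3950] v=[-2.1332]
Step 12: x=[8.1713] v=[-2.2366]
Step 13: x=[7.9394] v=[-2.3189]
Step 14: x=[7.7015] v=[-2.3793]
Step 15: x=[7.4598] v=[-2.4172]
Step 16: x=[7.2166] v=[-2.4323]
Step 17: x=[6.9742] v=[-2.4244]
Step 18: x=[6.7348] v=[-2.3936]
Step 19: x=[6.5008] v=[-2.3402]
Step 20: x=[6.2743] v=[-2.2647]
Step 21: x=[6.0575] v=[-2.1678]
Step 22: x=[5.8525] v=[-2.0505]
Step 23: x=[5.6611] v=[-1.9138]
Step 24: x=[5.4852] v=[-1.7590]
Step 25: x=[5.3264] v=[-1.5876]
Step 26: x=[5.1863] v=[-1.4012]
Step 27: x=[5.0661] v=[-1.2016]
Step 28: x=[4.9670] v=[-0.9906]
Step 29: x=[4.8900] v=[-0.7703]
Step 30: x=[4.8357] v=[-0.5427]
Step 31: x=[4.8047] v=[-0.3100]
Step 32: x=[4.7973] v=[-0.0743]
Step 33: x=[4.8135] v=[0.1621]
First v>=0 after going negative at step 33, time=3.3000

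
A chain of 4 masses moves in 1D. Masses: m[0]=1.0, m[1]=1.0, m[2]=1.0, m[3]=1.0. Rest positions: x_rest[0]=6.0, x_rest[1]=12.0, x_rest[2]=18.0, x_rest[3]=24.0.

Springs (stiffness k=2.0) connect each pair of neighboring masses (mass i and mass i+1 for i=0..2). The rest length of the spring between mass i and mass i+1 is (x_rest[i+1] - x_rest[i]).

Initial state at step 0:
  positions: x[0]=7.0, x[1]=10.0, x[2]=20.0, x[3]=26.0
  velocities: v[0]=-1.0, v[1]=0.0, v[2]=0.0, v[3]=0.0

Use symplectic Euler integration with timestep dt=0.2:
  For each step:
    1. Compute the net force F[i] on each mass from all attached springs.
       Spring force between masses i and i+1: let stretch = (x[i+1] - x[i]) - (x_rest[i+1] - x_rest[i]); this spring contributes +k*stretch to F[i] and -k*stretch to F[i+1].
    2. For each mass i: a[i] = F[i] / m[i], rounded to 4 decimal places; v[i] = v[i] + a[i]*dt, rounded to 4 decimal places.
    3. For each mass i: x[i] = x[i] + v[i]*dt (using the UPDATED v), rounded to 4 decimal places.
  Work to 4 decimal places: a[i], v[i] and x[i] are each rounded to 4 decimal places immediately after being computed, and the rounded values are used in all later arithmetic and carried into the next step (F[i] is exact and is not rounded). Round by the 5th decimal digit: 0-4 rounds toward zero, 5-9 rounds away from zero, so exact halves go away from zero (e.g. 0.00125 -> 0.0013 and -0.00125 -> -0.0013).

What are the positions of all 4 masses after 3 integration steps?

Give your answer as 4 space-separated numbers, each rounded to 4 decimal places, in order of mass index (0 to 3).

Step 0: x=[7.0000 10.0000 20.0000 26.0000] v=[-1.0000 0.0000 0.0000 0.0000]
Step 1: x=[6.5600 10.5600 19.6800 26.0000] v=[-2.2000 2.8000 -1.6000 0.0000]
Step 2: x=[5.9600 11.5296 19.1360 25.9744] v=[-3.0000 4.8480 -2.7200 -0.1280]
Step 3: x=[5.3256 12.6621 18.5306 25.8817] v=[-3.1722 5.6627 -3.0272 -0.4634]

Answer: 5.3256 12.6621 18.5306 25.8817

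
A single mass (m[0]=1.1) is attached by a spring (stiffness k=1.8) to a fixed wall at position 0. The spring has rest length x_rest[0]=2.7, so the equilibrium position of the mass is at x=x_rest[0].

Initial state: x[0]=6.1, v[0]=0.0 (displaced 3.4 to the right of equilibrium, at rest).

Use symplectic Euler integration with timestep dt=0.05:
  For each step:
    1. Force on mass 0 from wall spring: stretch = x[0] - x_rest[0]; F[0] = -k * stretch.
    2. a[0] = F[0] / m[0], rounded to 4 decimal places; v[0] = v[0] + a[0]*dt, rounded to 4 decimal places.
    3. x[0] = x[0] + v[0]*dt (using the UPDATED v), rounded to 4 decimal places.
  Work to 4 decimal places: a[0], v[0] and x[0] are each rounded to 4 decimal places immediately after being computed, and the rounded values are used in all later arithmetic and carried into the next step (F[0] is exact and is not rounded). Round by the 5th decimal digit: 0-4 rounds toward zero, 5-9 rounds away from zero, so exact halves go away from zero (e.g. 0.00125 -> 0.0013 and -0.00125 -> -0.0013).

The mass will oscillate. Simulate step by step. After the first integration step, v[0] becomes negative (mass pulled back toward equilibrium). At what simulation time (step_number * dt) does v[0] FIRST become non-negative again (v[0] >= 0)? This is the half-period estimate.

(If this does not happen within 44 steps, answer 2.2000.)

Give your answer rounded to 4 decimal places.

Answer: 2.2000

Derivation:
Step 0: x=[6.1000] v=[0.0000]
Step 1: x=[6.0861] v=[-0.2782]
Step 2: x=[6.0583] v=[-0.5552]
Step 3: x=[6.0168] v=[-0.8300]
Step 4: x=[5.9617] v=[-1.1014]
Step 5: x=[5.8933] v=[-1.3683]
Step 6: x=[5.8118] v=[-1.6296]
Step 7: x=[5.7176] v=[-1.8842]
Step 8: x=[5.6110] v=[-2.1311]
Step 9: x=[5.4925] v=[-2.3693]
Step 10: x=[5.3626] v=[-2.5978]
Step 11: x=[5.2218] v=[-2.8157]
Step 12: x=[5.0707] v=[-3.0220]
Step 13: x=[4.9099] v=[-3.2160]
Step 14: x=[4.7401] v=[-3.3968]
Step 15: x=[4.5619] v=[-3.5637]
Step 16: x=[4.3761] v=[-3.7160]
Step 17: x=[4.1834] v=[-3.8531]
Step 18: x=[3.9847] v=[-3.9745]
Step 19: x=[3.7807] v=[-4.0796]
Step 20: x=[3.5723] v=[-4.1680]
Step 21: x=[3.3603] v=[-4.2394]
Step 22: x=[3.1456] v=[-4.2934]
Step 23: x=[2.9291] v=[-4.3299]
Step 24: x=[2.7117] v=[-4.3486]
Step 25: x=[2.4942] v=[-4.3496]
Step 26: x=[2.2776] v=[-4.3328]
Step 27: x=[2.0627] v=[-4.2982]
Step 28: x=[1.8504] v=[-4.2461]
Step 29: x=[1.6416] v=[-4.1766]
Step 30: x=[1.4371] v=[-4.0900]
Step 31: x=[1.2378] v=[-3.9867]
Step 32: x=[1.0444] v=[-3.8671]
Step 33: x=[0.8578] v=[-3.7316]
Step 34: x=[0.6788] v=[-3.5809]
Step 35: x=[0.5080] v=[-3.4155]
Step 36: x=[0.3462] v=[-3.2362]
Step 37: x=[0.1940] v=[-3.0436]
Step 38: x=[0.0521] v=[-2.8386]
Step 39: x=[-0.0790] v=[-2.6220]
Step 40: x=[-0.1987] v=[-2.3946]
Step 41: x=[-0.3066] v=[-2.1574]
Step 42: x=[-0.4022] v=[-1.9114]
Step 43: x=[-0.4851] v=[-1.6576]
Step 44: x=[-0.5550] v=[-1.3970]
v[0] did not become non-negative within 44 steps; using fallback time=2.2000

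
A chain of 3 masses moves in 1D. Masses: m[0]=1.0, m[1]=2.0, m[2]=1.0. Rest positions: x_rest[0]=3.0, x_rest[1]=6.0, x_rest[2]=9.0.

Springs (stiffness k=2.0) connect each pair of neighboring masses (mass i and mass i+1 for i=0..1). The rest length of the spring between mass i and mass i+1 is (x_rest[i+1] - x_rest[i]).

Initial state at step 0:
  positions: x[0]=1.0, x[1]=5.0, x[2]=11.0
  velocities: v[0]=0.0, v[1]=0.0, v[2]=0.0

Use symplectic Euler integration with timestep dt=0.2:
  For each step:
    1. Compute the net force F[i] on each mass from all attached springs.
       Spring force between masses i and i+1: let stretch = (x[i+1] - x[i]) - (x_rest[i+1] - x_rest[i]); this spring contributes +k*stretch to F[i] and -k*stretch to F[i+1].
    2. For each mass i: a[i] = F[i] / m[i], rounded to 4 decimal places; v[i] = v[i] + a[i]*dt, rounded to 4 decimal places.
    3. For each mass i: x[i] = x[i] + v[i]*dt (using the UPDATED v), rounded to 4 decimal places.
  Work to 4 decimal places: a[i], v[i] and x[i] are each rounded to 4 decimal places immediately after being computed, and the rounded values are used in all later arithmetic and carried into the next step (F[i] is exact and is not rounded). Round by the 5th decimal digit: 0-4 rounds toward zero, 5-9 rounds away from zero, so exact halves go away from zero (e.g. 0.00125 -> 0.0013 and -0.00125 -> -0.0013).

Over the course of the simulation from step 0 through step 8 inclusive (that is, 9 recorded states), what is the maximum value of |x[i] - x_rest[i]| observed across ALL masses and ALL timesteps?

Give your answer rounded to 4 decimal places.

Answer: 2.4967

Derivation:
Step 0: x=[1.0000 5.0000 11.0000] v=[0.0000 0.0000 0.0000]
Step 1: x=[1.0800 5.0800 10.7600] v=[0.4000 0.4000 -1.2000]
Step 2: x=[1.2400 5.2272 10.3056] v=[0.8000 0.7360 -2.2720]
Step 3: x=[1.4790 5.4180 9.6849] v=[1.1949 0.9542 -3.1034]
Step 4: x=[1.7931 5.6220 8.9629] v=[1.5705 1.0198 -3.6102]
Step 5: x=[2.1735 5.8064 8.2136] v=[1.9021 0.9222 -3.7466]
Step 6: x=[2.6046 5.9418 7.5117] v=[2.1553 0.6771 -3.5095]
Step 7: x=[3.0626 6.0065 6.9242] v=[2.2902 0.3236 -2.9375]
Step 8: x=[3.5162 5.9902 6.5033] v=[2.2678 -0.0816 -2.1046]
Max displacement = 2.4967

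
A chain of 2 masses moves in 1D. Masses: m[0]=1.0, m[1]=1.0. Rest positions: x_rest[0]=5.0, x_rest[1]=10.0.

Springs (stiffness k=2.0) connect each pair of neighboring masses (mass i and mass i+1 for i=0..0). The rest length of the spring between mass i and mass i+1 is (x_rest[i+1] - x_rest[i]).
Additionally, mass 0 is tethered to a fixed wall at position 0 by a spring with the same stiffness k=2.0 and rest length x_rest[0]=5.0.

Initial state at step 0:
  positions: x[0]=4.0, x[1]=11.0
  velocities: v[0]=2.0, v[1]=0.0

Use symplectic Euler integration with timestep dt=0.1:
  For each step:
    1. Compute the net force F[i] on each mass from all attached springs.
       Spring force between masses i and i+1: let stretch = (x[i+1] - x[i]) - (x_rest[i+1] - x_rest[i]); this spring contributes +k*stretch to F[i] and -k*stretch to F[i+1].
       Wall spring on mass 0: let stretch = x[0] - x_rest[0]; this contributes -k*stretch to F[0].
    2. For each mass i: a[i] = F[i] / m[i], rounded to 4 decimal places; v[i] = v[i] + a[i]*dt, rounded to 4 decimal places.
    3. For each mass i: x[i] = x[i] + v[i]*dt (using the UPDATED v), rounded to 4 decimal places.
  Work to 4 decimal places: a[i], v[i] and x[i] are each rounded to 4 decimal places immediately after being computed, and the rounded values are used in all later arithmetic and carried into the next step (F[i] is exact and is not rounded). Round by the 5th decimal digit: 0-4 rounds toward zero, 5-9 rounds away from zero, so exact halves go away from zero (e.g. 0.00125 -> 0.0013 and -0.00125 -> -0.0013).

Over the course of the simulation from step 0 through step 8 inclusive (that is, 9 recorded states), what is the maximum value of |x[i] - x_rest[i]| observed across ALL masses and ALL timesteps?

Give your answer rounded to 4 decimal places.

Step 0: x=[4.0000 11.0000] v=[2.0000 0.0000]
Step 1: x=[4.2600 10.9600] v=[2.6000 -0.4000]
Step 2: x=[4.5688 10.8860] v=[3.0880 -0.7400]
Step 3: x=[4.9126 10.7857] v=[3.4377 -1.0034]
Step 4: x=[5.2756 10.6679] v=[3.6298 -1.1780]
Step 5: x=[5.6409 10.5423] v=[3.6531 -1.2565]
Step 6: x=[5.9914 10.4186] v=[3.5052 -1.2368]
Step 7: x=[6.3106 10.3064] v=[3.1924 -1.1222]
Step 8: x=[6.5835 10.2143] v=[2.7294 -0.9214]
Max displacement = 1.5835

Answer: 1.5835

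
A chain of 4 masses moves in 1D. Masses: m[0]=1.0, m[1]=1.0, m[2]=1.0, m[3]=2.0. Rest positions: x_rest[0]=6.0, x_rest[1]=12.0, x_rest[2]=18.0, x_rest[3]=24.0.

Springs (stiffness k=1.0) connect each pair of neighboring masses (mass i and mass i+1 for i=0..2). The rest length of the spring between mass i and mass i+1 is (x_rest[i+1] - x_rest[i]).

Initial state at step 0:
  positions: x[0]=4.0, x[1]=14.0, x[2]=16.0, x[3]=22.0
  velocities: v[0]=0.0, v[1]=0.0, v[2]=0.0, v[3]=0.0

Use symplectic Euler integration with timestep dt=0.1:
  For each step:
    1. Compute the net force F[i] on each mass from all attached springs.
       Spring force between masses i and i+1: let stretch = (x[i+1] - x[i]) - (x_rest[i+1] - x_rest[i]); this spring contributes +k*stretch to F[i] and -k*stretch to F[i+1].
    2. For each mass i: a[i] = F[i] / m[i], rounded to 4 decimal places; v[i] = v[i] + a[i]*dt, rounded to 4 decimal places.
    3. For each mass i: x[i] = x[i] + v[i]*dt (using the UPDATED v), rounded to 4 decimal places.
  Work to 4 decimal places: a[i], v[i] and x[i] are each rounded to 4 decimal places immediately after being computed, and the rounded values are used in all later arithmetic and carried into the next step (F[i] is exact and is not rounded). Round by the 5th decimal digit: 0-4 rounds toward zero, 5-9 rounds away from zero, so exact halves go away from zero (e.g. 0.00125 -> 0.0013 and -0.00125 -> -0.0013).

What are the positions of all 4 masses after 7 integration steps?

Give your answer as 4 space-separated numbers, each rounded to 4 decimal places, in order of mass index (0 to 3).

Answer: 4.9762 12.0467 16.9304 22.0234

Derivation:
Step 0: x=[4.0000 14.0000 16.0000 22.0000] v=[0.0000 0.0000 0.0000 0.0000]
Step 1: x=[4.0400 13.9200 16.0400 22.0000] v=[0.4000 -0.8000 0.4000 0.0000]
Step 2: x=[4.1188 13.7624 16.1184 22.0002] v=[0.7880 -1.5760 0.7840 0.0020]
Step 3: x=[4.2340 13.5319 16.2321 22.0010] v=[1.1524 -2.3048 1.1366 0.0079]
Step 4: x=[4.3822 13.2354 16.3765 22.0030] v=[1.4822 -2.9646 1.4435 0.0195]
Step 5: x=[4.5590 12.8818 16.5457 22.0068] v=[1.7675 -3.5358 1.6920 0.0382]
Step 6: x=[4.7590 12.4816 16.7329 22.0133] v=[1.9998 -4.0017 1.8717 0.0652]
Step 7: x=[4.9762 12.0467 16.9304 22.0234] v=[2.1721 -4.3488 1.9746 0.1012]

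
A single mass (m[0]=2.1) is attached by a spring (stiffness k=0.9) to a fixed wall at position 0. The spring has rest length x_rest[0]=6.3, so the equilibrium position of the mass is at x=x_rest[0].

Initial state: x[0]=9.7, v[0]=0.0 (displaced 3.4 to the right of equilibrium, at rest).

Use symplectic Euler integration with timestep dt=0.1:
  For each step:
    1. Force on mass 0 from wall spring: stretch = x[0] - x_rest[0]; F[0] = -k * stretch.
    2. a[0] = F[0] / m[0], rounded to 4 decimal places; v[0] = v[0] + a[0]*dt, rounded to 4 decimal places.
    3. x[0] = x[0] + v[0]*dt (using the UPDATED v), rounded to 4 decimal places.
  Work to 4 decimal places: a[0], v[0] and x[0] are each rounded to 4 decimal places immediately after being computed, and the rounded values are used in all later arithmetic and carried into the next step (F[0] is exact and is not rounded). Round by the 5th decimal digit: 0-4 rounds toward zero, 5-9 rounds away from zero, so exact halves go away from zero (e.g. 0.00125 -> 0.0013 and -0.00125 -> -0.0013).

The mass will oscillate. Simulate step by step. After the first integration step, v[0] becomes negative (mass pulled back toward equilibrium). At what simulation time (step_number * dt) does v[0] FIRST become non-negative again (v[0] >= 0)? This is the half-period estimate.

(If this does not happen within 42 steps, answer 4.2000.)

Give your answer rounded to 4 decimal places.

Answer: 4.2000

Derivation:
Step 0: x=[9.7000] v=[0.0000]
Step 1: x=[9.6854] v=[-0.1457]
Step 2: x=[9.6563] v=[-0.2908]
Step 3: x=[9.6128] v=[-0.4346]
Step 4: x=[9.5551] v=[-0.5766]
Step 5: x=[9.4835] v=[-0.7161]
Step 6: x=[9.3983] v=[-0.8525]
Step 7: x=[9.2998] v=[-0.9853]
Step 8: x=[9.1884] v=[-1.1139]
Step 9: x=[9.0646] v=[-1.2377]
Step 10: x=[8.9290] v=[-1.3562]
Step 11: x=[8.7821] v=[-1.4689]
Step 12: x=[8.6246] v=[-1.5753]
Step 13: x=[8.4571] v=[-1.6749]
Step 14: x=[8.2804] v=[-1.7674]
Step 15: x=[8.0952] v=[-1.8523]
Step 16: x=[7.9023] v=[-1.9292]
Step 17: x=[7.7025] v=[-1.9979]
Step 18: x=[7.4967] v=[-2.0580]
Step 19: x=[7.2858] v=[-2.1093]
Step 20: x=[7.0706] v=[-2.1516]
Step 21: x=[6.8521] v=[-2.1846]
Step 22: x=[6.6313] v=[-2.2083]
Step 23: x=[6.4091] v=[-2.2225]
Step 24: x=[6.1864] v=[-2.2272]
Step 25: x=[5.9642] v=[-2.2223]
Step 26: x=[5.7434] v=[-2.2079]
Step 27: x=[5.5250] v=[-2.1841]
Step 28: x=[5.3099] v=[-2.1509]
Step 29: x=[5.0991] v=[-2.1085]
Step 30: x=[4.8934] v=[-2.0570]
Step 31: x=[4.6937] v=[-1.9967]
Step 32: x=[4.5009] v=[-1.9279]
Step 33: x=[4.3158] v=[-1.8508]
Step 34: x=[4.1392] v=[-1.7658]
Step 35: x=[3.9719] v=[-1.6732]
Step 36: x=[3.8146] v=[-1.5734]
Step 37: x=[3.6679] v=[-1.4669]
Step 38: x=[3.5325] v=[-1.3541]
Step 39: x=[3.4090] v=[-1.2355]
Step 40: x=[3.2978] v=[-1.1116]
Step 41: x=[3.1995] v=[-0.9829]
Step 42: x=[3.1145] v=[-0.8500]
v[0] did not become non-negative within 42 steps; using fallback time=4.2000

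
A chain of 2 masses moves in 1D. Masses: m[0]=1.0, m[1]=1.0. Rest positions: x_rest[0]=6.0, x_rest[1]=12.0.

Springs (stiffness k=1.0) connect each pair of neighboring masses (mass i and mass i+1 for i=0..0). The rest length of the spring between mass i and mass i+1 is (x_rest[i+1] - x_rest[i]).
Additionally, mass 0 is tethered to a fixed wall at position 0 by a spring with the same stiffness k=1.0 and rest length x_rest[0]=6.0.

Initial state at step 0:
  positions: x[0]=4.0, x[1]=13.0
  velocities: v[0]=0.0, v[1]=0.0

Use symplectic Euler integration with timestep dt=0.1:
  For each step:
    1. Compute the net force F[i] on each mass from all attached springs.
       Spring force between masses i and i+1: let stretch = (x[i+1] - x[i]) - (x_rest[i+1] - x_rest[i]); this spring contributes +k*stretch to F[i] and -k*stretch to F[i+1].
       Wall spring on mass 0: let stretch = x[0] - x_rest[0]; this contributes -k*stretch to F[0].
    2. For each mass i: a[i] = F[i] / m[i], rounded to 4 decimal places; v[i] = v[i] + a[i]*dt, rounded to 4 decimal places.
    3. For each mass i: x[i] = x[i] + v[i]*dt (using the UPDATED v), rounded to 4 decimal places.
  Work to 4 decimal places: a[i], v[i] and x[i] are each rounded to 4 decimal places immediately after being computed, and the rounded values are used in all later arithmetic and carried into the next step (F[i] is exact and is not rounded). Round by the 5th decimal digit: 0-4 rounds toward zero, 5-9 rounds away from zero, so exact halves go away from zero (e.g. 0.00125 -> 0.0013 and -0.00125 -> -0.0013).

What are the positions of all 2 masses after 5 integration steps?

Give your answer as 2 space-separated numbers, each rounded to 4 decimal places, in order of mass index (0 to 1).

Step 0: x=[4.0000 13.0000] v=[0.0000 0.0000]
Step 1: x=[4.0500 12.9700] v=[0.5000 -0.3000]
Step 2: x=[4.1487 12.9108] v=[0.9870 -0.5920]
Step 3: x=[4.2935 12.8240] v=[1.4483 -0.8682]
Step 4: x=[4.4807 12.7119] v=[1.8720 -1.1213]
Step 5: x=[4.7054 12.5775] v=[2.2471 -1.3444]

Answer: 4.7054 12.5775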